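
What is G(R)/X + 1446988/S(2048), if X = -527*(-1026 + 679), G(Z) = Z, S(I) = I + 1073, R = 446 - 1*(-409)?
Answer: 264611917027/570734149 ≈ 463.63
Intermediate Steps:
R = 855 (R = 446 + 409 = 855)
S(I) = 1073 + I
X = 182869 (X = -527*(-347) = 182869)
G(R)/X + 1446988/S(2048) = 855/182869 + 1446988/(1073 + 2048) = 855*(1/182869) + 1446988/3121 = 855/182869 + 1446988*(1/3121) = 855/182869 + 1446988/3121 = 264611917027/570734149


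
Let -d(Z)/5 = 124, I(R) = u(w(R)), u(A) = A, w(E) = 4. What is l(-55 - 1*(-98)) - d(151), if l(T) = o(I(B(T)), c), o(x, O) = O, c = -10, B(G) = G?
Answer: 610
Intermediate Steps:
I(R) = 4
d(Z) = -620 (d(Z) = -5*124 = -620)
l(T) = -10
l(-55 - 1*(-98)) - d(151) = -10 - 1*(-620) = -10 + 620 = 610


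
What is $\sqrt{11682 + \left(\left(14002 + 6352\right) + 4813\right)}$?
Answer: $\sqrt{36849} \approx 191.96$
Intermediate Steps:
$\sqrt{11682 + \left(\left(14002 + 6352\right) + 4813\right)} = \sqrt{11682 + \left(20354 + 4813\right)} = \sqrt{11682 + 25167} = \sqrt{36849}$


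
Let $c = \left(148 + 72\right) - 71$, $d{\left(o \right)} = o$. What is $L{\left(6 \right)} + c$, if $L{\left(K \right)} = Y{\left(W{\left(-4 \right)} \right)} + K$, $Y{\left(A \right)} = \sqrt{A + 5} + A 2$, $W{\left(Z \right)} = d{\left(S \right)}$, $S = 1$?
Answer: $157 + \sqrt{6} \approx 159.45$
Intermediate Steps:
$W{\left(Z \right)} = 1$
$Y{\left(A \right)} = \sqrt{5 + A} + 2 A$
$c = 149$ ($c = 220 - 71 = 149$)
$L{\left(K \right)} = 2 + K + \sqrt{6}$ ($L{\left(K \right)} = \left(\sqrt{5 + 1} + 2 \cdot 1\right) + K = \left(\sqrt{6} + 2\right) + K = \left(2 + \sqrt{6}\right) + K = 2 + K + \sqrt{6}$)
$L{\left(6 \right)} + c = \left(2 + 6 + \sqrt{6}\right) + 149 = \left(8 + \sqrt{6}\right) + 149 = 157 + \sqrt{6}$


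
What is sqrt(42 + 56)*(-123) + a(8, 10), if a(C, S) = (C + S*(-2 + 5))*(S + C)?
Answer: 684 - 861*sqrt(2) ≈ -533.64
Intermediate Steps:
a(C, S) = (C + S)*(C + 3*S) (a(C, S) = (C + S*3)*(C + S) = (C + 3*S)*(C + S) = (C + S)*(C + 3*S))
sqrt(42 + 56)*(-123) + a(8, 10) = sqrt(42 + 56)*(-123) + (8**2 + 3*10**2 + 4*8*10) = sqrt(98)*(-123) + (64 + 3*100 + 320) = (7*sqrt(2))*(-123) + (64 + 300 + 320) = -861*sqrt(2) + 684 = 684 - 861*sqrt(2)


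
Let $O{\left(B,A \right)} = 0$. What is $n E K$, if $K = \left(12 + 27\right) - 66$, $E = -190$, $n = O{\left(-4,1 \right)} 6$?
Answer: $0$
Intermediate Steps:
$n = 0$ ($n = 0 \cdot 6 = 0$)
$K = -27$ ($K = 39 - 66 = -27$)
$n E K = 0 \left(-190\right) \left(-27\right) = 0 \left(-27\right) = 0$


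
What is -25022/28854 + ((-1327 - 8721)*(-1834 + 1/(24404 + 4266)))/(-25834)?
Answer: -1907876843120741/2671378268265 ≈ -714.19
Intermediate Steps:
-25022/28854 + ((-1327 - 8721)*(-1834 + 1/(24404 + 4266)))/(-25834) = -25022*1/28854 - 10048*(-1834 + 1/28670)*(-1/25834) = -12511/14427 - 10048*(-1834 + 1/28670)*(-1/25834) = -12511/14427 - 10048*(-52580779/28670)*(-1/25834) = -12511/14427 + (264165833696/14335)*(-1/25834) = -12511/14427 - 132082916848/185165195 = -1907876843120741/2671378268265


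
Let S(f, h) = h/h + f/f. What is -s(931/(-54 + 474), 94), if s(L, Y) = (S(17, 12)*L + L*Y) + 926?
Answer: -5694/5 ≈ -1138.8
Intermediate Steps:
S(f, h) = 2 (S(f, h) = 1 + 1 = 2)
s(L, Y) = 926 + 2*L + L*Y (s(L, Y) = (2*L + L*Y) + 926 = 926 + 2*L + L*Y)
-s(931/(-54 + 474), 94) = -(926 + 2*(931/(-54 + 474)) + (931/(-54 + 474))*94) = -(926 + 2*(931/420) + (931/420)*94) = -(926 + 2*(931*(1/420)) + (931*(1/420))*94) = -(926 + 2*(133/60) + (133/60)*94) = -(926 + 133/30 + 6251/30) = -1*5694/5 = -5694/5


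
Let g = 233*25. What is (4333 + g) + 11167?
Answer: 21325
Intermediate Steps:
g = 5825
(4333 + g) + 11167 = (4333 + 5825) + 11167 = 10158 + 11167 = 21325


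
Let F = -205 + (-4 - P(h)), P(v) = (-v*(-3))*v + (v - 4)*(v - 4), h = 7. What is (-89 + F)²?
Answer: 206116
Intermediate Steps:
P(v) = (-4 + v)² + 3*v² (P(v) = (3*v)*v + (-4 + v)*(-4 + v) = 3*v² + (-4 + v)² = (-4 + v)² + 3*v²)
F = -365 (F = -205 + (-4 - ((-4 + 7)² + 3*7²)) = -205 + (-4 - (3² + 3*49)) = -205 + (-4 - (9 + 147)) = -205 + (-4 - 1*156) = -205 + (-4 - 156) = -205 - 160 = -365)
(-89 + F)² = (-89 - 365)² = (-454)² = 206116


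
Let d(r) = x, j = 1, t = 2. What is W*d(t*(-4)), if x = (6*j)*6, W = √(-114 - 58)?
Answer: 72*I*√43 ≈ 472.14*I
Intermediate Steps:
W = 2*I*√43 (W = √(-172) = 2*I*√43 ≈ 13.115*I)
x = 36 (x = (6*1)*6 = 6*6 = 36)
d(r) = 36
W*d(t*(-4)) = (2*I*√43)*36 = 72*I*√43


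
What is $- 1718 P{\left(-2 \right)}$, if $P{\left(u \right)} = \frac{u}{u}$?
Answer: $-1718$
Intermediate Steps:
$P{\left(u \right)} = 1$
$- 1718 P{\left(-2 \right)} = \left(-1718\right) 1 = -1718$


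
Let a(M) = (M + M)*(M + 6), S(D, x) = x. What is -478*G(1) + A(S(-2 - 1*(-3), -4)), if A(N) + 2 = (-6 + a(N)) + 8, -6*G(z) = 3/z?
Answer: 223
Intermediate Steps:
a(M) = 2*M*(6 + M) (a(M) = (2*M)*(6 + M) = 2*M*(6 + M))
G(z) = -1/(2*z)
A(N) = 2*N*(6 + N) (A(N) = -2 + ((-6 + 2*N*(6 + N)) + 8) = -2 + (2 + 2*N*(6 + N)) = 2*N*(6 + N))
-478*G(1) + A(S(-2 - 1*(-3), -4)) = -(-239)/1 + 2*(-4)*(6 - 4) = -(-239) + 2*(-4)*2 = -478*(-½) - 16 = 239 - 16 = 223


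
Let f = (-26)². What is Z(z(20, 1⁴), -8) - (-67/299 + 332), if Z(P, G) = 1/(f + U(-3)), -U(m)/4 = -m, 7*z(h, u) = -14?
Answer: -65869165/198536 ≈ -331.77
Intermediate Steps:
z(h, u) = -2 (z(h, u) = (⅐)*(-14) = -2)
U(m) = 4*m (U(m) = -(-4)*m = 4*m)
f = 676
Z(P, G) = 1/664 (Z(P, G) = 1/(676 + 4*(-3)) = 1/(676 - 12) = 1/664)
Z(z(20, 1⁴), -8) - (-67/299 + 332) = 1/664 - (-67/299 + 332) = 1/664 - 99201/299 = -65869165/198536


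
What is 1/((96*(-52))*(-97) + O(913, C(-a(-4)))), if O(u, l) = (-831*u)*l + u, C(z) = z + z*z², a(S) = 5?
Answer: 1/99116527 ≈ 1.0089e-8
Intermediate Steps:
C(z) = z + z³
O(u, l) = u - 831*l*u (O(u, l) = -831*l*u + u = u - 831*l*u)
1/((96*(-52))*(-97) + O(913, C(-a(-4)))) = 1/((96*(-52))*(-97) + 913*(1 - 831*(-1*5 + (-1*5)³))) = 1/(-4992*(-97) + 913*(1 - 831*(-5 + (-5)³))) = 1/(484224 + 913*(1 - 831*(-5 - 125))) = 1/(484224 + 913*(1 - 831*(-130))) = 1/(484224 + 913*(1 + 108030)) = 1/(484224 + 913*108031) = 1/(484224 + 98632303) = 1/99116527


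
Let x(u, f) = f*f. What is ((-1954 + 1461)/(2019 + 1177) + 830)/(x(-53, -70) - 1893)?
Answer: 156011/565316 ≈ 0.27597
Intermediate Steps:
x(u, f) = f**2
((-1954 + 1461)/(2019 + 1177) + 830)/(x(-53, -70) - 1893) = ((-1954 + 1461)/(2019 + 1177) + 830)/((-70)**2 - 1893) = (-493/3196 + 830)/(4900 - 1893) = (-493*1/3196 + 830)/3007 = (-29/188 + 830)*(1/3007) = (156011/188)*(1/3007) = 156011/565316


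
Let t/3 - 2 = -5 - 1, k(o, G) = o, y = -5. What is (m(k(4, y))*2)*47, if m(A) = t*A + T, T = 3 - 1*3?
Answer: -4512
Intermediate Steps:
T = 0 (T = 3 - 3 = 0)
t = -12 (t = 6 + 3*(-5 - 1) = 6 + 3*(-6) = 6 - 18 = -12)
m(A) = -12*A (m(A) = -12*A + 0 = -12*A)
(m(k(4, y))*2)*47 = (-12*4*2)*47 = -48*2*47 = -96*47 = -4512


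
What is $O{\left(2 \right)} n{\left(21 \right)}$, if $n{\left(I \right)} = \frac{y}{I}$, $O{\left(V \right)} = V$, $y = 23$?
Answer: $\frac{46}{21} \approx 2.1905$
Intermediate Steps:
$n{\left(I \right)} = \frac{23}{I}$
$O{\left(2 \right)} n{\left(21 \right)} = 2 \cdot \frac{23}{21} = \frac{46}{21}$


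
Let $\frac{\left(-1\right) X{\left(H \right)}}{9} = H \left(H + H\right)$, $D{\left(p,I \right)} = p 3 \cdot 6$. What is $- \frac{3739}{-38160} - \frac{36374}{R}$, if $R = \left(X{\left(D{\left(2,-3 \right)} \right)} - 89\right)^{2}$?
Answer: $\frac{2048914637131}{20925260724240} \approx 0.097916$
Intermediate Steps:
$D{\left(p,I \right)} = 18 p$ ($D{\left(p,I \right)} = 3 p 6 = 18 p$)
$X{\left(H \right)} = - 18 H^{2}$ ($X{\left(H \right)} = - 9 H \left(H + H\right) = - 9 H 2 H = - 9 \cdot 2 H^{2} = - 18 H^{2}$)
$R = 548355889$ ($R = \left(- 18 \left(18 \cdot 2\right)^{2} - 89\right)^{2} = \left(- 18 \cdot 36^{2} - 89\right)^{2} = \left(\left(-18\right) 1296 - 89\right)^{2} = \left(-23328 - 89\right)^{2} = \left(-23417\right)^{2} = 548355889$)
$- \frac{3739}{-38160} - \frac{36374}{R} = - \frac{3739}{-38160} - \frac{36374}{548355889} = \left(-3739\right) \left(- \frac{1}{38160}\right) - \frac{36374}{548355889} = \frac{3739}{38160} - \frac{36374}{548355889} = \frac{2048914637131}{20925260724240}$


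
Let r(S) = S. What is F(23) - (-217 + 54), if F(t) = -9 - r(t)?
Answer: 131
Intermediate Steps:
F(t) = -9 - t
F(23) - (-217 + 54) = (-9 - 1*23) - (-217 + 54) = (-9 - 23) - 1*(-163) = -32 + 163 = 131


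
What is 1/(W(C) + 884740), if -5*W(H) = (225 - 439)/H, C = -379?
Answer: 1895/1676582086 ≈ 1.1303e-6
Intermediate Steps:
W(H) = 214/(5*H) (W(H) = -(225 - 439)/(5*H) = -(-214)/(5*H) = 214/(5*H))
1/(W(C) + 884740) = 1/((214/5)/(-379) + 884740) = 1/((214/5)*(-1/379) + 884740) = 1/(-214/1895 + 884740) = 1/(1676582086/1895) = 1895/1676582086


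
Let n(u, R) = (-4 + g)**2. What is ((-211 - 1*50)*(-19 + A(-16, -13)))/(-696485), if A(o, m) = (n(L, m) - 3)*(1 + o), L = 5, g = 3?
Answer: 2871/696485 ≈ 0.0041221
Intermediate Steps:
n(u, R) = 1 (n(u, R) = (-4 + 3)**2 = (-1)**2 = 1)
A(o, m) = -2 - 2*o (A(o, m) = (1 - 3)*(1 + o) = -2*(1 + o) = -2 - 2*o)
((-211 - 1*50)*(-19 + A(-16, -13)))/(-696485) = ((-211 - 1*50)*(-19 + (-2 - 2*(-16))))/(-696485) = ((-211 - 50)*(-19 + (-2 + 32)))*(-1/696485) = -261*(-19 + 30)*(-1/696485) = -261*11*(-1/696485) = -2871*(-1/696485) = 2871/696485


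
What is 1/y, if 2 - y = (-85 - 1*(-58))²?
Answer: -1/727 ≈ -0.0013755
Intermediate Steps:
y = -727 (y = 2 - (-85 - 1*(-58))² = 2 - (-85 + 58)² = 2 - 1*(-27)² = 2 - 1*729 = 2 - 729 = -727)
1/y = 1/(-727) = -1/727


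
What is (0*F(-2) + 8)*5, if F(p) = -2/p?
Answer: 40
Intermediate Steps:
(0*F(-2) + 8)*5 = (0*(-2/(-2)) + 8)*5 = (0*(-2*(-½)) + 8)*5 = (0*1 + 8)*5 = (0 + 8)*5 = 8*5 = 40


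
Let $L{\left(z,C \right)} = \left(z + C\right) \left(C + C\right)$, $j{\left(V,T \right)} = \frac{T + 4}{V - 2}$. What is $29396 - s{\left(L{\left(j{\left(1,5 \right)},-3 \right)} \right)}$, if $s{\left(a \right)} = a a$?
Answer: $24212$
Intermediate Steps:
$j{\left(V,T \right)} = \frac{4 + T}{-2 + V}$
$L{\left(z,C \right)} = 2 C \left(C + z\right)$ ($L{\left(z,C \right)} = \left(C + z\right) 2 C = 2 C \left(C + z\right)$)
$s{\left(a \right)} = a^{2}$
$29396 - s{\left(L{\left(j{\left(1,5 \right)},-3 \right)} \right)} = 29396 - \left(2 \left(-3\right) \left(-3 + \frac{4 + 5}{-2 + 1}\right)\right)^{2} = 29396 - \left(2 \left(-3\right) \left(-3 + \frac{1}{-1} \cdot 9\right)\right)^{2} = 29396 - \left(2 \left(-3\right) \left(-3 - 9\right)\right)^{2} = 29396 - \left(2 \left(-3\right) \left(-12\right)\right)^{2} = 29396 - 72^{2} = 29396 - 5184 = 24212$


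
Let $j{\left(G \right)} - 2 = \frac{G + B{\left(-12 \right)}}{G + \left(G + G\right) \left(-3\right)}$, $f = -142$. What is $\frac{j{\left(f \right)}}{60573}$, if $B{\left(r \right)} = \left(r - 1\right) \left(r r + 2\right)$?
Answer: $- \frac{62}{4300683} \approx -1.4416 \cdot 10^{-5}$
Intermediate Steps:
$B{\left(r \right)} = \left(-1 + r\right) \left(2 + r^{2}\right)$ ($B{\left(r \right)} = \left(-1 + r\right) \left(r^{2} + 2\right) = \left(-1 + r\right) \left(2 + r^{2}\right)$)
$j{\left(G \right)} = 2 - \frac{-1898 + G}{5 G}$ ($j{\left(G \right)} = 2 + \frac{G + \left(-2 + \left(-12\right)^{3} - \left(-12\right)^{2} + 2 \left(-12\right)\right)}{G + \left(G + G\right) \left(-3\right)} = 2 + \frac{G - 1898}{G + 2 G \left(-3\right)} = 2 + \frac{G - 1898}{G - 6 G} = 2 + \frac{G - 1898}{\left(-5\right) G} = 2 + \left(-1898 + G\right) \left(- \frac{1}{5 G}\right) = 2 - \frac{-1898 + G}{5 G}$)
$\frac{j{\left(f \right)}}{60573} = \frac{\frac{1}{5} \frac{1}{-142} \left(1898 + 9 \left(-142\right)\right)}{60573} = \frac{1}{5} \left(- \frac{1}{142}\right) \left(1898 - 1278\right) \frac{1}{60573} = \frac{1}{5} \left(- \frac{1}{142}\right) 620 \cdot \frac{1}{60573} = \left(- \frac{62}{71}\right) \frac{1}{60573} = - \frac{62}{4300683}$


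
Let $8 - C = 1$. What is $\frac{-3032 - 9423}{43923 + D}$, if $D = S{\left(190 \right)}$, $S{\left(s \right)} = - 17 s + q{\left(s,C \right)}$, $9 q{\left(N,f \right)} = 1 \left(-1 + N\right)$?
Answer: $- \frac{12455}{40714} \approx -0.30591$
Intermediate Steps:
$C = 7$ ($C = 8 - 1 = 7$)
$q{\left(N,f \right)} = - \frac{1}{9} + \frac{N}{9}$ ($q{\left(N,f \right)} = \frac{1 \left(-1 + N\right)}{9} = \frac{-1 + N}{9} = - \frac{1}{9} + \frac{N}{9}$)
$S{\left(s \right)} = - \frac{1}{9} - \frac{152 s}{9}$ ($S{\left(s \right)} = - 17 s + \left(- \frac{1}{9} + \frac{s}{9}\right) = - \frac{1}{9} - \frac{152 s}{9}$)
$D = -3209$ ($D = - \frac{1}{9} - \frac{28880}{9} = -3209$)
$\frac{-3032 - 9423}{43923 + D} = \frac{-3032 - 9423}{43923 - 3209} = - \frac{12455}{40714}$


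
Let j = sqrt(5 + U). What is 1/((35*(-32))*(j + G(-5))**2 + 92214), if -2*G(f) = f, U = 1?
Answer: 39247/2986574018 + 1400*sqrt(6)/1493287009 ≈ 1.5438e-5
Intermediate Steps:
G(f) = -f/2
j = sqrt(6) (j = sqrt(5 + 1) = sqrt(6) ≈ 2.4495)
1/((35*(-32))*(j + G(-5))**2 + 92214) = 1/((35*(-32))*(sqrt(6) - 1/2*(-5))**2 + 92214) = 1/(-1120*(sqrt(6) + 5/2)**2 + 92214) = 1/(-1120*(5/2 + sqrt(6))**2 + 92214) = 1/(92214 - 1120*(5/2 + sqrt(6))**2)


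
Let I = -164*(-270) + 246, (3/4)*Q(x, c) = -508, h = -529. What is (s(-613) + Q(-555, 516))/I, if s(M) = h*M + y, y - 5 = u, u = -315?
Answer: 969869/133578 ≈ 7.2607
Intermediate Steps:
y = -310 (y = 5 - 315 = -310)
s(M) = -310 - 529*M (s(M) = -529*M - 310 = -310 - 529*M)
Q(x, c) = -2032/3 (Q(x, c) = (4/3)*(-508) = -2032/3)
I = 44526 (I = 44280 + 246 = 44526)
(s(-613) + Q(-555, 516))/I = ((-310 - 529*(-613)) - 2032/3)/44526 = ((-310 + 324277) - 2032/3)*(1/44526) = (323967 - 2032/3)*(1/44526) = (969869/3)*(1/44526) = 969869/133578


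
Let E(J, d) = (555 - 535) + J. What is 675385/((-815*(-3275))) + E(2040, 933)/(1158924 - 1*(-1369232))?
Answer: 85648851878/337398219175 ≈ 0.25385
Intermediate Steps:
E(J, d) = 20 + J
675385/((-815*(-3275))) + E(2040, 933)/(1158924 - 1*(-1369232)) = 675385/((-815*(-3275))) + (20 + 2040)/(1158924 - 1*(-1369232)) = 675385/2669125 + 2060/(1158924 + 1369232) = 675385*(1/2669125) + 2060/2528156 = 135077/533825 + 2060*(1/2528156) = 135077/533825 + 515/632039 = 85648851878/337398219175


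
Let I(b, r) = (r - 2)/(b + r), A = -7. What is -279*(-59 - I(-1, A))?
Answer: 134199/8 ≈ 16775.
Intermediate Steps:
I(b, r) = (-2 + r)/(b + r)
-279*(-59 - I(-1, A)) = -279*(-59 - (-2 - 7)/(-1 - 7)) = -279*(-59 - (-9)/(-8)) = -279*(-59 - (-1)*(-9)/8) = -279*(-59 - 1*9/8) = -279*(-59 - 9/8) = -279*(-481/8) = 134199/8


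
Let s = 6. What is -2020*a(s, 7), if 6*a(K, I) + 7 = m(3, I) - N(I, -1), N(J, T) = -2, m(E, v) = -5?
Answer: 10100/3 ≈ 3366.7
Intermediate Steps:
a(K, I) = -5/3 (a(K, I) = -7/6 + (-5 - 1*(-2))/6 = -7/6 + (-5 + 2)/6 = -7/6 + (⅙)*(-3) = -7/6 - ½ = -5/3)
-2020*a(s, 7) = -2020*(-5/3) = 10100/3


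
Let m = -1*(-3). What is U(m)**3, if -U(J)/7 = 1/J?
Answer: -343/27 ≈ -12.704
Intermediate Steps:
m = 3
U(J) = -7/J
U(m)**3 = (-7/3)**3 = -343/27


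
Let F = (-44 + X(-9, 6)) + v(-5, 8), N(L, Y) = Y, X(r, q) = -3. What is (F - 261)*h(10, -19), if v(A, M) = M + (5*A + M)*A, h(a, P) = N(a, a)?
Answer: -2150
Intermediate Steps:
h(a, P) = a
v(A, M) = M + A*(M + 5*A) (v(A, M) = M + (M + 5*A)*A = M + A*(M + 5*A))
F = 46 (F = (-44 - 3) + (8 + 5*(-5)**2 - 5*8) = -47 + (8 + 5*25 - 40) = -47 + (8 + 125 - 40) = -47 + 93 = 46)
(F - 261)*h(10, -19) = (46 - 261)*10 = -215*10 = -2150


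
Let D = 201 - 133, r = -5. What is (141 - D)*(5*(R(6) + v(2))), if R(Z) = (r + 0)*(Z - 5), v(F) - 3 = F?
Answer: 0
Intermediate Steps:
v(F) = 3 + F
D = 68
R(Z) = 25 - 5*Z (R(Z) = (-5 + 0)*(Z - 5) = -5*(-5 + Z) = 25 - 5*Z)
(141 - D)*(5*(R(6) + v(2))) = (141 - 1*68)*(5*((25 - 5*6) + (3 + 2))) = (141 - 68)*(5*((25 - 30) + 5)) = 73*(5*(-5 + 5)) = 73*(5*0) = 73*0 = 0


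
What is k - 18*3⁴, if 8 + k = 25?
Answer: -1441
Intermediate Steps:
k = 17 (k = -8 + 25 = 17)
k - 18*3⁴ = 17 - 18*3⁴ = 17 - 18*81 = 17 - 1458 = -1441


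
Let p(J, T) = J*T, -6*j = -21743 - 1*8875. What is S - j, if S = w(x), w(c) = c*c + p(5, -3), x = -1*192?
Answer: 31746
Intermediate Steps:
j = 5103 (j = -(-21743 - 1*8875)/6 = -(-21743 - 8875)/6 = -⅙*(-30618) = 5103)
x = -192
w(c) = -15 + c² (w(c) = c*c + 5*(-3) = c² - 15 = -15 + c²)
S = 36849 (S = -15 + (-192)² = -15 + 36864 = 36849)
S - j = 36849 - 1*5103 = 36849 - 5103 = 31746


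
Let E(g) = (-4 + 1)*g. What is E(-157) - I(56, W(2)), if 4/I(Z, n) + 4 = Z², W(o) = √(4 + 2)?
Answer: 368792/783 ≈ 471.00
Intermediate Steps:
W(o) = √6
I(Z, n) = 4/(-4 + Z²)
E(g) = -3*g
E(-157) - I(56, W(2)) = -3*(-157) - 4/(-4 + 56²) = 471 - 4/(-4 + 3136) = 471 - 4/3132 = 471 - 1*1/783 = 471 - 1/783 = 368792/783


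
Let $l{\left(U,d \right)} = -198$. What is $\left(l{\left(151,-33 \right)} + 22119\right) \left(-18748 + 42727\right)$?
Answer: $525643659$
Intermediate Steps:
$\left(l{\left(151,-33 \right)} + 22119\right) \left(-18748 + 42727\right) = \left(-198 + 22119\right) \left(-18748 + 42727\right) = 21921 \cdot 23979 = 525643659$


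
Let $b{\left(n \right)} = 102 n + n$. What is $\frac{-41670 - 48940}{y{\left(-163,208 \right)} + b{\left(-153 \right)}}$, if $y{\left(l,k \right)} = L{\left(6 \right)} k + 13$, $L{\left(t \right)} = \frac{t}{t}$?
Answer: $\frac{2665}{457} \approx 5.8315$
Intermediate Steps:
$L{\left(t \right)} = 1$
$b{\left(n \right)} = 103 n$
$y{\left(l,k \right)} = 13 + k$ ($y{\left(l,k \right)} = 1 k + 13 = k + 13 = 13 + k$)
$\frac{-41670 - 48940}{y{\left(-163,208 \right)} + b{\left(-153 \right)}} = \frac{-41670 - 48940}{\left(13 + 208\right) + 103 \left(-153\right)} = - \frac{90610}{221 - 15759} = - \frac{90610}{-15538} = \left(-90610\right) \left(- \frac{1}{15538}\right) = \frac{2665}{457}$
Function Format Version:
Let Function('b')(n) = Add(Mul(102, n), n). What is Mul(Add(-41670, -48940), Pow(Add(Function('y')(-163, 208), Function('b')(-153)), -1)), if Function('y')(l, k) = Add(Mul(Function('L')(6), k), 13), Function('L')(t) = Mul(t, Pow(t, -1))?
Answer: Rational(2665, 457) ≈ 5.8315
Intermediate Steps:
Function('L')(t) = 1
Function('b')(n) = Mul(103, n)
Function('y')(l, k) = Add(13, k) (Function('y')(l, k) = Add(Mul(1, k), 13) = Add(k, 13) = Add(13, k))
Mul(Add(-41670, -48940), Pow(Add(Function('y')(-163, 208), Function('b')(-153)), -1)) = Mul(Add(-41670, -48940), Pow(Add(Add(13, 208), Mul(103, -153)), -1)) = Mul(-90610, Pow(Add(221, -15759), -1)) = Mul(-90610, Pow(-15538, -1)) = Mul(-90610, Rational(-1, 15538)) = Rational(2665, 457)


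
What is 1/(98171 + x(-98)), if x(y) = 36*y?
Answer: 1/94643 ≈ 1.0566e-5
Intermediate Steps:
1/(98171 + x(-98)) = 1/(98171 + 36*(-98)) = 1/(98171 - 3528) = 1/94643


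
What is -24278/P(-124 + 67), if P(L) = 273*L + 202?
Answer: 24278/15359 ≈ 1.5807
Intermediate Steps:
P(L) = 202 + 273*L
-24278/P(-124 + 67) = -24278/(202 + 273*(-124 + 67)) = -24278/(202 + 273*(-57)) = -24278/(202 - 15561) = -24278/(-15359) = -24278*(-1/15359) = 24278/15359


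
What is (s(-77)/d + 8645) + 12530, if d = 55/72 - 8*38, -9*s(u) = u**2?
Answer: 66051601/3119 ≈ 21177.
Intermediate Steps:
s(u) = -u**2/9
d = -21833/72 (d = 55*(1/72) - 304 = 55/72 - 304 = -21833/72 ≈ -303.24)
(s(-77)/d + 8645) + 12530 = ((-1/9*(-77)**2)/(-21833/72) + 8645) + 12530 = (-1/9*5929*(-72/21833) + 8645) + 12530 = (-5929/9*(-72/21833) + 8645) + 12530 = (6776/3119 + 8645) + 12530 = 26970531/3119 + 12530 = 66051601/3119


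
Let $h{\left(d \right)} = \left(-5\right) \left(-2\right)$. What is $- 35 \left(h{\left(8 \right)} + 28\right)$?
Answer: $-1330$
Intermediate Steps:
$h{\left(d \right)} = 10$
$- 35 \left(h{\left(8 \right)} + 28\right) = - 35 \left(10 + 28\right) = \left(-35\right) 38 = -1330$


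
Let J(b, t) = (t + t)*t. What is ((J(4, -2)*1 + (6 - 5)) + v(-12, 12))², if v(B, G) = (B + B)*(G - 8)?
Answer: 7569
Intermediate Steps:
v(B, G) = 2*B*(-8 + G) (v(B, G) = (2*B)*(-8 + G) = 2*B*(-8 + G))
J(b, t) = 2*t² (J(b, t) = (2*t)*t = 2*t²)
((J(4, -2)*1 + (6 - 5)) + v(-12, 12))² = (((2*(-2)²)*1 + (6 - 5)) + 2*(-12)*(-8 + 12))² = (((2*4)*1 + 1) + 2*(-12)*4)² = ((8*1 + 1) - 96)² = ((8 + 1) - 96)² = (9 - 96)² = (-87)² = 7569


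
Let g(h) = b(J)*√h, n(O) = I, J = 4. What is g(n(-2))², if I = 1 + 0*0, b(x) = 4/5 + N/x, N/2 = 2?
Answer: 81/25 ≈ 3.2400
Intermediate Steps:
N = 4 (N = 2*2 = 4)
b(x) = ⅘ + 4/x (b(x) = 4/5 + 4/x = 4*(⅕) + 4/x = ⅘ + 4/x)
I = 1 (I = 1 + 0 = 1)
n(O) = 1
g(h) = 9*√h/5 (g(h) = (⅘ + 4/4)*√h = (⅘ + 4*(¼))*√h = (⅘ + 1)*√h = 9*√h/5)
g(n(-2))² = (9*√1/5)² = ((9/5)*1)² = (9/5)² = 81/25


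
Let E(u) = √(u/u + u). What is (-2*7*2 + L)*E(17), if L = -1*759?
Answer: -2361*√2 ≈ -3339.0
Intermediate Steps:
L = -759
E(u) = √(1 + u)
(-2*7*2 + L)*E(17) = (-2*7*2 - 759)*√(1 + 17) = (-14*2 - 759)*√18 = (-28 - 759)*(3*√2) = -2361*√2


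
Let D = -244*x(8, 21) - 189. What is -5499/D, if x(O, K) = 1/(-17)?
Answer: 93483/2969 ≈ 31.486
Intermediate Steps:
x(O, K) = -1/17
D = -2969/17 (D = -244*(-1/17) - 189 = 244/17 - 189 = -2969/17 ≈ -174.65)
-5499/D = -5499/(-2969/17) = -5499*(-17/2969) = 93483/2969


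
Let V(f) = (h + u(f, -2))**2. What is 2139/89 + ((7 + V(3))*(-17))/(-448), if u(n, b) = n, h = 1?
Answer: 993071/39872 ≈ 24.906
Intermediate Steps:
V(f) = (1 + f)**2
2139/89 + ((7 + V(3))*(-17))/(-448) = 2139/89 + ((7 + (1 + 3)**2)*(-17))/(-448) = 2139*(1/89) + ((7 + 4**2)*(-17))*(-1/448) = 2139/89 + ((7 + 16)*(-17))*(-1/448) = 2139/89 + (23*(-17))*(-1/448) = 2139/89 - 391*(-1/448) = 2139/89 + 391/448 = 993071/39872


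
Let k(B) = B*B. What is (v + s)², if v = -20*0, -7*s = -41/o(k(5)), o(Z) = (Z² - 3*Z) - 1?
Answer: 1681/14768649 ≈ 0.00011382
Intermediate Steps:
k(B) = B²
o(Z) = -1 + Z² - 3*Z
s = 41/3843 (s = -(-41)/(7*(-1 + (5²)² - 3*5²)) = -(-41)/(7*(-1 + 25² - 3*25)) = -(-41)/(7*(-1 + 625 - 75)) = -(-41)/(7*549) = -⅐*(-41/549) = 41/3843 ≈ 0.010669)
v = 0
(v + s)² = (0 + 41/3843)² = (41/3843)² = 1681/14768649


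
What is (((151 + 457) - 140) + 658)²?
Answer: 1267876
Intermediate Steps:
(((151 + 457) - 140) + 658)² = ((608 - 140) + 658)² = (468 + 658)² = 1126² = 1267876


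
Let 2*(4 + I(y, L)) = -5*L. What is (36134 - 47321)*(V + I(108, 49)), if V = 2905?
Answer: -62166159/2 ≈ -3.1083e+7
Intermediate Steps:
I(y, L) = -4 - 5*L/2 (I(y, L) = -4 + (-5*L)/2 = -4 - 5*L/2)
(36134 - 47321)*(V + I(108, 49)) = (36134 - 47321)*(2905 + (-4 - 5/2*49)) = -11187*(2905 + (-4 - 245/2)) = -11187*(2905 - 253/2) = -11187*5557/2 = -62166159/2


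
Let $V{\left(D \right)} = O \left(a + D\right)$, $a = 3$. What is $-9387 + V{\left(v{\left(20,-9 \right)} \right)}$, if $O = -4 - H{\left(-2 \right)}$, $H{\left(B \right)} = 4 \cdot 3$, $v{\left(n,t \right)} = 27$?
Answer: $-9867$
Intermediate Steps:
$H{\left(B \right)} = 12$
$O = -16$ ($O = -4 - 12 = -16$)
$V{\left(D \right)} = -48 - 16 D$ ($V{\left(D \right)} = - 16 \left(3 + D\right) = -48 - 16 D$)
$-9387 + V{\left(v{\left(20,-9 \right)} \right)} = -9387 - 480 = -9867$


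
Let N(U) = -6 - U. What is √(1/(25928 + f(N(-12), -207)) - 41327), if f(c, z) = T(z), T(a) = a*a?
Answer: 3*I*√21720900553734/68777 ≈ 203.29*I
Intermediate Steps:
T(a) = a²
f(c, z) = z²
√(1/(25928 + f(N(-12), -207)) - 41327) = √(1/(25928 + (-207)²) - 41327) = √(1/(25928 + 42849) - 41327) = √(1/68777 - 41327) = √(-2842347078/68777) = 3*I*√21720900553734/68777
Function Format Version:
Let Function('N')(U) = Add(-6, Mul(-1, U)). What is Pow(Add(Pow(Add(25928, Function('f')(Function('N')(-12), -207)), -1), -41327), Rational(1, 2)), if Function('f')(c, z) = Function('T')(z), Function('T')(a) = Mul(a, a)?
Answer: Mul(Rational(3, 68777), I, Pow(21720900553734, Rational(1, 2))) ≈ Mul(203.29, I)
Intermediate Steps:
Function('T')(a) = Pow(a, 2)
Function('f')(c, z) = Pow(z, 2)
Pow(Add(Pow(Add(25928, Function('f')(Function('N')(-12), -207)), -1), -41327), Rational(1, 2)) = Pow(Add(Pow(Add(25928, Pow(-207, 2)), -1), -41327), Rational(1, 2)) = Pow(Add(Pow(Add(25928, 42849), -1), -41327), Rational(1, 2)) = Pow(Add(Pow(68777, -1), -41327), Rational(1, 2)) = Pow(Add(Rational(1, 68777), -41327), Rational(1, 2)) = Pow(Rational(-2842347078, 68777), Rational(1, 2)) = Mul(Rational(3, 68777), I, Pow(21720900553734, Rational(1, 2)))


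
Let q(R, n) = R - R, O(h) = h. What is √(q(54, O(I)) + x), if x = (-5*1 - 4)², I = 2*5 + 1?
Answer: 9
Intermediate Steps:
I = 11 (I = 10 + 1 = 11)
q(R, n) = 0
x = 81 (x = (-5 - 4)² = (-9)² = 81)
√(q(54, O(I)) + x) = √(0 + 81) = √81 = 9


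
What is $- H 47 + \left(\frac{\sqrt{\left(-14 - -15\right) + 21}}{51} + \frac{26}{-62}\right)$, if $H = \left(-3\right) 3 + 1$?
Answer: $\frac{11643}{31} + \frac{\sqrt{22}}{51} \approx 375.67$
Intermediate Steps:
$H = -8$ ($H = -9 + 1 = -8$)
$- H 47 + \left(\frac{\sqrt{\left(-14 - -15\right) + 21}}{51} + \frac{26}{-62}\right) = \left(-1\right) \left(-8\right) 47 + \left(\frac{\sqrt{\left(-14 - -15\right) + 21}}{51} + \frac{26}{-62}\right) = 8 \cdot 47 + \left(\sqrt{\left(-14 + 15\right) + 21} \cdot \frac{1}{51} + 26 \left(- \frac{1}{62}\right)\right) = 376 - \left(\frac{13}{31} - \sqrt{1 + 21} \cdot \frac{1}{51}\right) = 376 - \left(\frac{13}{31} - \sqrt{22} \cdot \frac{1}{51}\right) = 376 - \left(\frac{13}{31} - \frac{\sqrt{22}}{51}\right) = \frac{11643}{31} + \frac{\sqrt{22}}{51}$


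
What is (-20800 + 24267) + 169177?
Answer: 172644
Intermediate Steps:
(-20800 + 24267) + 169177 = 3467 + 169177 = 172644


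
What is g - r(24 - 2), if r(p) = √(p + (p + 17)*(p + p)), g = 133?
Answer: 133 - √1738 ≈ 91.311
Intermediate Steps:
r(p) = √(p + 2*p*(17 + p)) (r(p) = √(p + (17 + p)*(2*p)) = √(p + 2*p*(17 + p)))
g - r(24 - 2) = 133 - √((24 - 2)*(35 + 2*(24 - 2))) = 133 - √(22*(35 + 2*22)) = 133 - √(22*(35 + 44)) = 133 - √(22*79) = 133 - √1738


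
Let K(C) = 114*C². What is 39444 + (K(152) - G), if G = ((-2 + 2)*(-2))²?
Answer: 2673300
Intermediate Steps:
G = 0 (G = (0*(-2))² = 0² = 0)
39444 + (K(152) - G) = 39444 + (114*152² - 1*0) = 39444 + (114*23104 + 0) = 39444 + (2633856 + 0) = 39444 + 2633856 = 2673300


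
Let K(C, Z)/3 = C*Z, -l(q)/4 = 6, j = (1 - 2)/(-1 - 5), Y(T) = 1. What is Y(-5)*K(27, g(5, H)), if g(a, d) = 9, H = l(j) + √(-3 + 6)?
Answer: 729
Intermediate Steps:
j = ⅙ (j = -1/(-6) = -1*(-⅙) = ⅙ ≈ 0.16667)
l(q) = -24 (l(q) = -4*6 = -24)
H = -24 + √3 (H = -24 + √(-3 + 6) = -24 + √3 ≈ -22.268)
K(C, Z) = 3*C*Z (K(C, Z) = 3*(C*Z) = 3*C*Z)
Y(-5)*K(27, g(5, H)) = 1*(3*27*9) = 1*729 = 729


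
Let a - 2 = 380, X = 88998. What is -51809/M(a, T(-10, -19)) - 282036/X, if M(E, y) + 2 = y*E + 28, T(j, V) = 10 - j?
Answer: -1128830893/113709778 ≈ -9.9273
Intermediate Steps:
a = 382 (a = 2 + 380 = 382)
M(E, y) = 26 + E*y (M(E, y) = -2 + (y*E + 28) = -2 + (E*y + 28) = -2 + (28 + E*y) = 26 + E*y)
-51809/M(a, T(-10, -19)) - 282036/X = -51809/(26 + 382*(10 - 1*(-10))) - 282036/88998 = -51809/(26 + 382*(10 + 10)) - 282036*1/88998 = -51809/(26 + 382*20) - 47006/14833 = -51809/(26 + 7640) - 47006/14833 = -51809/7666 - 47006/14833 = -1128830893/113709778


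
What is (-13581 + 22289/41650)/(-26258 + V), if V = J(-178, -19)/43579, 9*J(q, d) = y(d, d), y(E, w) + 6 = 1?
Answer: 221844880674171/428939873850950 ≈ 0.51719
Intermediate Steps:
y(E, w) = -5 (y(E, w) = -6 + 1 = -5)
J(q, d) = -5/9 (J(q, d) = (⅑)*(-5) = -5/9)
V = -5/392211 (V = -5/9/43579 = -5/9*1/43579 = -5/392211 ≈ -1.2748e-5)
(-13581 + 22289/41650)/(-26258 + V) = (-13581 + 22289/41650)/(-26258 - 5/392211) = (-13581 + 22289*(1/41650))/(-10298676443/392211) = (-13581 + 22289/41650)*(-392211/10298676443) = -565626361/41650*(-392211/10298676443) = 221844880674171/428939873850950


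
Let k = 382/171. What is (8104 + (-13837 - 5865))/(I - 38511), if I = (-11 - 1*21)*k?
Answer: 1983258/6597605 ≈ 0.30060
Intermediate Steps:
k = 382/171 (k = 382*(1/171) = 382/171 ≈ 2.2339)
I = -12224/171 (I = (-11 - 1*21)*(382/171) = (-11 - 21)*(382/171) = -32*382/171 = -12224/171 ≈ -71.485)
(8104 + (-13837 - 5865))/(I - 38511) = (8104 + (-13837 - 5865))/(-12224/171 - 38511) = (8104 - 19702)/(-6597605/171) = -11598*(-171/6597605) = 1983258/6597605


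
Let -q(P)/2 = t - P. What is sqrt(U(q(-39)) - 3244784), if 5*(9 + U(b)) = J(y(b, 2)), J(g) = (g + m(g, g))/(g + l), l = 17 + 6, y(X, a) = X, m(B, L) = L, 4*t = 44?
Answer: I*sqrt(19238374617)/77 ≈ 1801.3*I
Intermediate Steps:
t = 11 (t = (1/4)*44 = 11)
l = 23
J(g) = 2*g/(23 + g) (J(g) = (g + g)/(g + 23) = (2*g)/(23 + g) = 2*g/(23 + g))
q(P) = -22 + 2*P (q(P) = -2*(11 - P) = -22 + 2*P)
U(b) = -9 + 2*b/(5*(23 + b)) (U(b) = -9 + (2*b/(23 + b))/5 = -9 + 2*b/(5*(23 + b)))
sqrt(U(q(-39)) - 3244784) = sqrt((-1035 - 43*(-22 + 2*(-39)))/(5*(23 + (-22 + 2*(-39)))) - 3244784) = sqrt((-1035 - 43*(-22 - 78))/(5*(23 + (-22 - 78))) - 3244784) = sqrt((-1035 - 43*(-100))/(5*(23 - 100)) - 3244784) = sqrt((1/5)*(-1035 + 4300)/(-77) - 3244784) = sqrt((1/5)*(-1/77)*3265 - 3244784) = sqrt(-653/77 - 3244784) = sqrt(-249849021/77) = I*sqrt(19238374617)/77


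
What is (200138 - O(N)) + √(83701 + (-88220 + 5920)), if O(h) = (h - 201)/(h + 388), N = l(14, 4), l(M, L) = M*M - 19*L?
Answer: 101670185/508 + √1401 ≈ 2.0018e+5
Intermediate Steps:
l(M, L) = M² - 19*L
N = 120 (N = 14² - 19*4 = 196 - 76 = 120)
O(h) = (-201 + h)/(388 + h)
(200138 - O(N)) + √(83701 + (-88220 + 5920)) = (200138 - (-201 + 120)/(388 + 120)) + √(83701 + (-88220 + 5920)) = (200138 - (-81)/508) + √(83701 - 82300) = (200138 - (-81)/508) + √1401 = (200138 - 1*(-81/508)) + √1401 = (200138 + 81/508) + √1401 = 101670185/508 + √1401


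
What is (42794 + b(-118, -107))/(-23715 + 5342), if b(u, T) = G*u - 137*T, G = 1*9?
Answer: -56391/18373 ≈ -3.0692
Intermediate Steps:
G = 9
b(u, T) = -137*T + 9*u (b(u, T) = 9*u - 137*T = -137*T + 9*u)
(42794 + b(-118, -107))/(-23715 + 5342) = (42794 + (-137*(-107) + 9*(-118)))/(-23715 + 5342) = (42794 + (14659 - 1062))/(-18373) = (42794 + 13597)*(-1/18373) = 56391*(-1/18373) = -56391/18373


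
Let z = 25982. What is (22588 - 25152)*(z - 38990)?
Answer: 33352512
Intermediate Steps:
(22588 - 25152)*(z - 38990) = (22588 - 25152)*(25982 - 38990) = -2564*(-13008) = 33352512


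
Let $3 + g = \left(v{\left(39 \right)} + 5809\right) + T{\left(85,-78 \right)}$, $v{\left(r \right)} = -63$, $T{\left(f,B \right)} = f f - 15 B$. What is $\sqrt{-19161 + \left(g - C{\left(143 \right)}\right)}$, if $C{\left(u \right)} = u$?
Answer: $3 i \sqrt{574} \approx 71.875 i$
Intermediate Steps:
$T{\left(f,B \right)} = f^{2} - 15 B$
$g = 14138$ ($g = -3 + \left(\left(-63 + 5809\right) - \left(-1170 - 85^{2}\right)\right) = -3 + \left(5746 + \left(7225 + 1170\right)\right) = -3 + \left(5746 + 8395\right) = -3 + 14141 = 14138$)
$\sqrt{-19161 + \left(g - C{\left(143 \right)}\right)} = \sqrt{-19161 + \left(14138 - 143\right)} = \sqrt{-19161 + 13995} = \sqrt{-5166} = 3 i \sqrt{574}$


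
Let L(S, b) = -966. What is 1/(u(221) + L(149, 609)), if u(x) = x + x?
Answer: -1/524 ≈ -0.0019084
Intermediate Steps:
u(x) = 2*x
1/(u(221) + L(149, 609)) = 1/(2*221 - 966) = 1/(442 - 966) = 1/(-524) = -1/524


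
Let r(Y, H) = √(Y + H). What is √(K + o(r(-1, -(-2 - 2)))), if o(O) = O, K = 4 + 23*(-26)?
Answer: √(-594 + √3) ≈ 24.337*I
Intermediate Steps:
r(Y, H) = √(H + Y)
K = -594 (K = 4 - 598 = -594)
√(K + o(r(-1, -(-2 - 2)))) = √(-594 + √(-(-2 - 2) - 1)) = √(-594 + √(-1*(-4) - 1)) = √(-594 + √(4 - 1)) = √(-594 + √3)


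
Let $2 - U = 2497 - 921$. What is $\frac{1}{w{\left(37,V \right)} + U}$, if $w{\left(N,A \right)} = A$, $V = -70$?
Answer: $- \frac{1}{1644} \approx -0.00060827$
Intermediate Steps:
$U = -1574$ ($U = 2 - \left(2497 - 921\right) = 2 - 1576 = -1574$)
$\frac{1}{w{\left(37,V \right)} + U} = \frac{1}{-70 - 1574} = \frac{1}{-1644} = - \frac{1}{1644}$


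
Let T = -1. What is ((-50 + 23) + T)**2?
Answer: 784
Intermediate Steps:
((-50 + 23) + T)**2 = ((-50 + 23) - 1)**2 = (-27 - 1)**2 = (-28)**2 = 784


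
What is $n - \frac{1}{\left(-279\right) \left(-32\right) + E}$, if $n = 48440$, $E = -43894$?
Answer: $\frac{1693753041}{34966} \approx 48440.0$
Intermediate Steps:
$n - \frac{1}{\left(-279\right) \left(-32\right) + E} = 48440 - \frac{1}{\left(-279\right) \left(-32\right) - 43894} = 48440 - \frac{1}{8928 - 43894} = 48440 - \frac{1}{-34966} = 48440 - - \frac{1}{34966} = 48440 + \frac{1}{34966} = \frac{1693753041}{34966}$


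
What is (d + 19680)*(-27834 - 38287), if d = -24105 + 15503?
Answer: -732488438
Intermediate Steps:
d = -8602
(d + 19680)*(-27834 - 38287) = (-8602 + 19680)*(-27834 - 38287) = 11078*(-66121) = -732488438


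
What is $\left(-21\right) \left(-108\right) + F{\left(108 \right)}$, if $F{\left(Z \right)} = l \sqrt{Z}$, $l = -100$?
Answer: $2268 - 600 \sqrt{3} \approx 1228.8$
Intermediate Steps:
$F{\left(Z \right)} = - 100 \sqrt{Z}$
$\left(-21\right) \left(-108\right) + F{\left(108 \right)} = \left(-21\right) \left(-108\right) - 100 \sqrt{108} = 2268 - 100 \cdot 6 \sqrt{3} = 2268 - 600 \sqrt{3}$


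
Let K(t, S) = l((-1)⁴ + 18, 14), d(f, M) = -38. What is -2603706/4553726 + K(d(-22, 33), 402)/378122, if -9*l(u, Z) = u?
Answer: -4430376600991/7748387921574 ≈ -0.57178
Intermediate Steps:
l(u, Z) = -u/9
K(t, S) = -19/9 (K(t, S) = -((-1)⁴ + 18)/9 = -(1 + 18)/9 = -⅑*19 = -19/9)
-2603706/4553726 + K(d(-22, 33), 402)/378122 = -2603706/4553726 - 19/9/378122 = -2603706*1/4553726 - 19/9*1/378122 = -1301853/2276863 - 19/3403098 = -4430376600991/7748387921574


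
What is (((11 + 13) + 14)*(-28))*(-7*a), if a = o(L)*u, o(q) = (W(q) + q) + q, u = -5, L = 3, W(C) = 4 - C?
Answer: -260680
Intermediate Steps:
o(q) = 4 + q (o(q) = ((4 - q) + q) + q = 4 + q)
a = -35 (a = (4 + 3)*(-5) = 7*(-5) = -35)
(((11 + 13) + 14)*(-28))*(-7*a) = (((11 + 13) + 14)*(-28))*(-7*(-35)) = ((24 + 14)*(-28))*245 = (38*(-28))*245 = -1064*245 = -260680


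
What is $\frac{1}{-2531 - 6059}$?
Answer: $- \frac{1}{8590} \approx -0.00011641$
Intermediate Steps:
$\frac{1}{-2531 - 6059} = \frac{1}{-8590} = - \frac{1}{8590}$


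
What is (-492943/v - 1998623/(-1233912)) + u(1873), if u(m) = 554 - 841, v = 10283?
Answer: -4229243449259/12688317096 ≈ -333.32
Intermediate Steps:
u(m) = -287
(-492943/v - 1998623/(-1233912)) + u(1873) = (-492943/10283 - 1998623/(-1233912)) - 287 = (-492943*1/10283 - 1998623*(-1/1233912)) - 287 = (-492943/10283 + 1998623/1233912) - 287 = -587696442707/12688317096 - 287 = -4229243449259/12688317096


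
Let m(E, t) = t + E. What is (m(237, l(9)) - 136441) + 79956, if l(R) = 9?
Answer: -56239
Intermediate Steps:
m(E, t) = E + t
(m(237, l(9)) - 136441) + 79956 = ((237 + 9) - 136441) + 79956 = (246 - 136441) + 79956 = -136195 + 79956 = -56239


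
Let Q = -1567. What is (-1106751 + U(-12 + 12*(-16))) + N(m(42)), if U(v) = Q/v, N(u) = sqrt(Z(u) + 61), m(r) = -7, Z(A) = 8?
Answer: -225775637/204 + sqrt(69) ≈ -1.1067e+6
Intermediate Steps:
N(u) = sqrt(69) (N(u) = sqrt(8 + 61) = sqrt(69))
U(v) = -1567/v
(-1106751 + U(-12 + 12*(-16))) + N(m(42)) = (-1106751 - 1567/(-12 + 12*(-16))) + sqrt(69) = (-1106751 - 1567/(-12 - 192)) + sqrt(69) = (-1106751 - 1567/(-204)) + sqrt(69) = (-1106751 - 1567*(-1/204)) + sqrt(69) = (-1106751 + 1567/204) + sqrt(69) = -225775637/204 + sqrt(69)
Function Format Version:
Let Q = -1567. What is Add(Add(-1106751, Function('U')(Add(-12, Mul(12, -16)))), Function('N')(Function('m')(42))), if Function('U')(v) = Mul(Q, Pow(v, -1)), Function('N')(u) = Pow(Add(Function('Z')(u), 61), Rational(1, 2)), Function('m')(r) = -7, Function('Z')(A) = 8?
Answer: Add(Rational(-225775637, 204), Pow(69, Rational(1, 2))) ≈ -1.1067e+6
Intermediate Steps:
Function('N')(u) = Pow(69, Rational(1, 2)) (Function('N')(u) = Pow(Add(8, 61), Rational(1, 2)) = Pow(69, Rational(1, 2)))
Function('U')(v) = Mul(-1567, Pow(v, -1))
Add(Add(-1106751, Function('U')(Add(-12, Mul(12, -16)))), Function('N')(Function('m')(42))) = Add(Add(-1106751, Mul(-1567, Pow(Add(-12, Mul(12, -16)), -1))), Pow(69, Rational(1, 2))) = Add(Add(-1106751, Mul(-1567, Pow(Add(-12, -192), -1))), Pow(69, Rational(1, 2))) = Add(Add(-1106751, Mul(-1567, Pow(-204, -1))), Pow(69, Rational(1, 2))) = Add(Add(-1106751, Mul(-1567, Rational(-1, 204))), Pow(69, Rational(1, 2))) = Add(Add(-1106751, Rational(1567, 204)), Pow(69, Rational(1, 2))) = Add(Rational(-225775637, 204), Pow(69, Rational(1, 2)))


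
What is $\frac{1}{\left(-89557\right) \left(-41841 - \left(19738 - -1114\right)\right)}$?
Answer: $\frac{1}{5614597001} \approx 1.7811 \cdot 10^{-10}$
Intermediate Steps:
$\frac{1}{\left(-89557\right) \left(-41841 - \left(19738 - -1114\right)\right)} = - \frac{1}{89557 \left(-41841 - \left(19738 + 1114\right)\right)} = - \frac{1}{89557 \left(-41841 - 20852\right)} = - \frac{1}{89557 \left(-62693\right)} = \left(- \frac{1}{89557}\right) \left(- \frac{1}{62693}\right) = \frac{1}{5614597001}$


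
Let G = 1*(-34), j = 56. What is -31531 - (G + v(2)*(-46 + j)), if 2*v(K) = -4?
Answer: -31477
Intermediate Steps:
v(K) = -2 (v(K) = (1/2)*(-4) = -2)
G = -34
-31531 - (G + v(2)*(-46 + j)) = -31531 - (-34 - 2*(-46 + 56)) = -31531 - (-34 - 2*10) = -31531 - (-34 - 20) = -31531 - 1*(-54) = -31531 + 54 = -31477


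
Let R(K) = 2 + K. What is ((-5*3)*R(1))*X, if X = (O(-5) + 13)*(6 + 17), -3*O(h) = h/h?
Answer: -13110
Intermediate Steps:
O(h) = -⅓ (O(h) = -h/(3*h) = -⅓*1 = -⅓)
X = 874/3 (X = (-⅓ + 13)*(6 + 17) = (38/3)*23 = 874/3 ≈ 291.33)
((-5*3)*R(1))*X = ((-5*3)*(2 + 1))*(874/3) = -15*3*(874/3) = -45*874/3 = -13110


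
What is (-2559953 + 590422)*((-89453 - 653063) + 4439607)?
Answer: -7281535334321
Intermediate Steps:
(-2559953 + 590422)*((-89453 - 653063) + 4439607) = -1969531*(-742516 + 4439607) = -1969531*3697091 = -7281535334321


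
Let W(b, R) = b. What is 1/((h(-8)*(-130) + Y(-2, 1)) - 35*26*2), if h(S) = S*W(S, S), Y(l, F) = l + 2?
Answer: -1/10140 ≈ -9.8619e-5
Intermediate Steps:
Y(l, F) = 2 + l
h(S) = S² (h(S) = S*S = S²)
1/((h(-8)*(-130) + Y(-2, 1)) - 35*26*2) = 1/(((-8)²*(-130) + (2 - 2)) - 35*26*2) = 1/((64*(-130) + 0) - 910*2) = 1/((-8320 + 0) - 1820) = 1/(-8320 - 1820) = 1/(-10140) = -1/10140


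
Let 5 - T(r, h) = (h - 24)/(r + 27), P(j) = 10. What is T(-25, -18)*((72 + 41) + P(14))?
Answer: 3198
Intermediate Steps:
T(r, h) = 5 - (-24 + h)/(27 + r) (T(r, h) = 5 - (h - 24)/(r + 27) = 5 - (-24 + h)/(27 + r))
T(-25, -18)*((72 + 41) + P(14)) = ((159 - 1*(-18) + 5*(-25))/(27 - 25))*((72 + 41) + 10) = ((159 + 18 - 125)/2)*(113 + 10) = ((½)*52)*123 = 26*123 = 3198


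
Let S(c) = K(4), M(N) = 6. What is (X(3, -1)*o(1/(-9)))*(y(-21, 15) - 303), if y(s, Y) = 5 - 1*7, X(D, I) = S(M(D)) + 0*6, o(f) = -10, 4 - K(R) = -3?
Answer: 21350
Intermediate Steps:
K(R) = 7 (K(R) = 4 - 1*(-3) = 4 + 3 = 7)
S(c) = 7
X(D, I) = 7 (X(D, I) = 7 + 0*6 = 7 + 0 = 7)
y(s, Y) = -2 (y(s, Y) = 5 - 7 = -2)
(X(3, -1)*o(1/(-9)))*(y(-21, 15) - 303) = (7*(-10))*(-2 - 303) = -70*(-305) = 21350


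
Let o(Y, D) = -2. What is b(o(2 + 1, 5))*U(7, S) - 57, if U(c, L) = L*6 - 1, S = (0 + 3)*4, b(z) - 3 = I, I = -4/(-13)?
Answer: 2312/13 ≈ 177.85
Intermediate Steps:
I = 4/13 (I = -4*(-1/13) = 4/13 ≈ 0.30769)
b(z) = 43/13 (b(z) = 3 + 4/13 = 43/13)
S = 12 (S = 3*4 = 12)
U(c, L) = -1 + 6*L (U(c, L) = 6*L - 1 = -1 + 6*L)
b(o(2 + 1, 5))*U(7, S) - 57 = 43*(-1 + 6*12)/13 - 57 = 43*(-1 + 72)/13 - 57 = (43/13)*71 - 57 = 3053/13 - 57 = 2312/13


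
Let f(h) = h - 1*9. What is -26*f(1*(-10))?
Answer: 494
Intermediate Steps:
f(h) = -9 + h (f(h) = h - 9 = -9 + h)
-26*f(1*(-10)) = -26*(-9 + 1*(-10)) = -26*(-9 - 10) = -26*(-19) = 494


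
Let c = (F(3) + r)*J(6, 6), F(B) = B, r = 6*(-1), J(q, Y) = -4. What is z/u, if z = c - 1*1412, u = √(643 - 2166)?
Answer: 1400*I*√1523/1523 ≈ 35.874*I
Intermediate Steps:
r = -6
c = 12 (c = (3 - 6)*(-4) = -3*(-4) = 12)
u = I*√1523 (u = √(-1523) = I*√1523 ≈ 39.026*I)
z = -1400 (z = 12 - 1*1412 = 12 - 1412 = -1400)
z/u = -1400*(-I*√1523/1523) = -(-1400)*I*√1523/1523 = 1400*I*√1523/1523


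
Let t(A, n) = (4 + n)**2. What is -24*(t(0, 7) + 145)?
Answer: -6384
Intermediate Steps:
-24*(t(0, 7) + 145) = -24*((4 + 7)**2 + 145) = -24*(11**2 + 145) = -24*(121 + 145) = -24*266 = -6384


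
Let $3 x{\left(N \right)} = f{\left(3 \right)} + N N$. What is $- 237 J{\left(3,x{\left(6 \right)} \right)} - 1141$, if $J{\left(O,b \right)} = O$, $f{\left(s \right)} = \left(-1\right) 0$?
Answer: $-1852$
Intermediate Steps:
$f{\left(s \right)} = 0$
$x{\left(N \right)} = \frac{N^{2}}{3}$ ($x{\left(N \right)} = \frac{0 + N N}{3} = \frac{0 + N^{2}}{3} = \frac{N^{2}}{3}$)
$- 237 J{\left(3,x{\left(6 \right)} \right)} - 1141 = \left(-237\right) 3 - 1141 = -711 - 1141 = -1852$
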